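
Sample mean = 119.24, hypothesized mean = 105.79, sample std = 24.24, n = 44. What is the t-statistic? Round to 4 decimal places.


t = (xbar - mu0) / (s/sqrt(n))
xbar - mu0 = 119.24 - 105.79 = 13.45
sqrt(44) ≈ 6.63324958
s/sqrt(n) = 24.24 / 6.63324958 ≈ 3.65431750
t = 13.45 / 3.65431750 ≈ 3.680578

3.6806


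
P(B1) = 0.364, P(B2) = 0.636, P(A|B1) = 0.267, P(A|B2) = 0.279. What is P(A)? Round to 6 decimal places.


P(A) = P(A|B1)*P(B1) + P(A|B2)*P(B2)
P(A|B1)*P(B1) = 0.267 * 0.364 = 0.097188
P(A|B2)*P(B2) = 0.279 * 0.636 = 0.177444
P(A) = 0.097188 + 0.177444 = 0.274632

0.274632


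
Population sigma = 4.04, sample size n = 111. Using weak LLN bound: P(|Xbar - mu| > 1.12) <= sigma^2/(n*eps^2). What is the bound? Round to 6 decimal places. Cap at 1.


bound = min(1, sigma^2/(n*eps^2))
sigma^2 = 4.04^2 = 16.3216
n*eps^2 = 111 * 1.12^2 = 111 * 1.2544 = 139.2384
sigma^2/(n*eps^2) = 16.3216 / 139.2384 ≈ 0.11722054

0.117221


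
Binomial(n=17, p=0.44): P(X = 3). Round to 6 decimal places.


P = C(n,k) * p^k * (1-p)^(n-k)
C(17,3) = 680
p^k = 0.44^3 = 0.085184
(1-p)^(n-k) = 0.56^14 ≈ 0.0002982857
P = 680 * 0.085184 * 0.0002982857 ≈ 0.017278

0.017278


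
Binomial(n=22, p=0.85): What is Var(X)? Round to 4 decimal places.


Var = n*p*(1-p) = 22 * 0.85 * 0.15 = 2.805

2.8050


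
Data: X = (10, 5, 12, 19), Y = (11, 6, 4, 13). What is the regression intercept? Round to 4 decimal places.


a = ybar - b*xbar, where b = sum((xi-xbar)(yi-ybar)) / sum((xi-xbar)^2)
n = 4, xbar = 46/4 = 11.5, ybar = 34/4 = 8.5
Sxy = sum((xi-xbar)(yi-ybar)) = 44
Sxx = sum((xi-xbar)^2) = 101
b = Sxy / Sxx = 44/101 ≈ 0.435644
a = 8.5 - 0.435644 * 11.5 = 705/202 ≈ 3.490099

3.4901


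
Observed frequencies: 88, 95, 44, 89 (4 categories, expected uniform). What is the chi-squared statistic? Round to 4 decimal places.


chi2 = sum((O-E)^2/E), E = total/4
total = 316, E = 316/4 = 79
(88 - 79)^2 / 79 = 81 / 79 = 81/79 ≈ 1.025316
(95 - 79)^2 / 79 = 256 / 79 = 256/79 ≈ 3.240506
(44 - 79)^2 / 79 = 1225 / 79 = 1225/79 ≈ 15.506329
(89 - 79)^2 / 79 = 100 / 79 = 100/79 ≈ 1.265823
chi2 = 1662/79 ≈ 21.037975

21.0380


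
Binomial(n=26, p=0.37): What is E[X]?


E[X] = n*p = 26 * 0.37 = 9.62

9.62


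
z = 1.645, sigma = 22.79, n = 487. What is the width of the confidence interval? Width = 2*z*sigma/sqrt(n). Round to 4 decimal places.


width = 2*z*sigma/sqrt(n)
2*z*sigma = 2 * 1.645 * 22.79 = 74.9791
sqrt(487) ≈ 22.068076
width = 74.9791 / 22.068076 ≈ 3.397627

3.3976


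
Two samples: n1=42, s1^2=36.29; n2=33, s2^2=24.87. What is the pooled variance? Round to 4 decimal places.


sp^2 = ((n1-1)*s1^2 + (n2-1)*s2^2)/(n1+n2-2)
(n1-1)*s1^2 = 41 * 36.29 = 1487.89
(n2-1)*s2^2 = 32 * 24.87 = 795.84
numerator = 1487.89 + 795.84 = 2283.73
n1+n2-2 = 73
sp^2 = 2283.73 / 73 = 228373/7300 ≈ 31.283973

31.2840


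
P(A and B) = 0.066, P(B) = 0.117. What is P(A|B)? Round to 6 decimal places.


P(A|B) = P(A and B) / P(B) = 0.066 / 0.117 = 22/39 ≈ 0.56410256

0.564103


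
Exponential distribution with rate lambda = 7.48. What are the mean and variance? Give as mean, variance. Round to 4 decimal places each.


mean = 1/lam, var = 1/lam^2
mean = 1 / 7.48 = 25/187 ≈ 0.133690
lam^2 = 7.48^2 = 55.9504
var = 1 / 55.9504 ≈ 0.017873

0.1337, 0.0179


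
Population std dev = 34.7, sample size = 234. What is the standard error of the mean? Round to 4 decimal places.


SE = sigma / sqrt(n)
sqrt(234) ≈ 15.297059
SE = 34.7 / 15.297059 ≈ 2.268410

2.2684


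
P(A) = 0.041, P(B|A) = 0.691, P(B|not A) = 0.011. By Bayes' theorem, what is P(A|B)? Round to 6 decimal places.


P(A|B) = P(B|A)*P(A) / P(B), P(B) = P(B|A)*P(A) + P(B|not A)*P(not A)
P(B|A)*P(A) = 0.691 * 0.041 = 0.028331
P(B|not A)*P(not A) = 0.011 * 0.959 = 0.010549
P(B) = 0.028331 + 0.010549 = 0.03888
P(A|B) = 0.028331 / 0.03888 ≈ 0.72867798

0.728678


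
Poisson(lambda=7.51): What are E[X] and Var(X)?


E[X] = Var(X) = lambda = 7.51

7.51, 7.51


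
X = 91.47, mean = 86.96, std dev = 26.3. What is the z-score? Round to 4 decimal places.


z = (X - mu) / sigma
X - mu = 91.47 - 86.96 = 4.51
z = 4.51 / 26.3 = 451/2630 ≈ 0.171483

0.1715


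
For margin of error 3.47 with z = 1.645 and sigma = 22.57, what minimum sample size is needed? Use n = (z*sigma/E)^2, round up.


z*sigma/E = 1.645 * 22.57 / 3.47 ≈ 10.699611
(z*sigma/E)^2 ≈ 114.481675
round up: n = 115

115


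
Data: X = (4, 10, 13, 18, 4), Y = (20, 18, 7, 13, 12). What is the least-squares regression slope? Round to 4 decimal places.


b = sum((xi-xbar)(yi-ybar)) / sum((xi-xbar)^2)
n = 5, xbar = 49/5 = 9.8, ybar = 70/5 = 14
Sxy = sum((xi-xbar)(yi-ybar)) = -53
Sxx = sum((xi-xbar)^2) = 144.8
b = Sxy / Sxx = -265/724 ≈ -0.366022

-0.3660


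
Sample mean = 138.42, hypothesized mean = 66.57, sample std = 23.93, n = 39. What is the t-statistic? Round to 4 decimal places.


t = (xbar - mu0) / (s/sqrt(n))
xbar - mu0 = 138.42 - 66.57 = 71.85
sqrt(39) ≈ 6.24499800
s/sqrt(n) = 23.93 / 6.24499800 ≈ 3.83186672
t = 71.85 / 3.83186672 ≈ 18.750652

18.7507


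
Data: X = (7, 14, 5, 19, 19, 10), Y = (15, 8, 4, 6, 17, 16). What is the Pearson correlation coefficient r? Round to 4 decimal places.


r = sum((xi-xbar)(yi-ybar)) / sqrt(sum((xi-xbar)^2) * sum((yi-ybar)^2))
n = 6, xbar = 74/6 = 37/3 ≈ 12.333333, ybar = 66/6 = 11
Sxy = sum((xi-xbar)(yi-ybar)) = 20
Sxx = sum((xi-xbar)^2) = 538/3 ≈ 179.333333
Syy = sum((yi-ybar)^2) = 160
sqrt(Sxx*Syy) ≈ 169.391066
r = Sxy / sqrt(Sxx*Syy) = 20 / 169.391066 ≈ 0.118070

0.1181


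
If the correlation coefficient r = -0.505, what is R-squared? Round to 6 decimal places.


R^2 = r^2 = (-0.505)^2 = 0.255025

0.255025


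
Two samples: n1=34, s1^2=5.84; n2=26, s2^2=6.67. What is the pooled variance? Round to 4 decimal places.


sp^2 = ((n1-1)*s1^2 + (n2-1)*s2^2)/(n1+n2-2)
(n1-1)*s1^2 = 33 * 5.84 = 192.72
(n2-1)*s2^2 = 25 * 6.67 = 166.75
numerator = 192.72 + 166.75 = 359.47
n1+n2-2 = 58
sp^2 = 359.47 / 58 = 35947/5800 ≈ 6.197759

6.1978


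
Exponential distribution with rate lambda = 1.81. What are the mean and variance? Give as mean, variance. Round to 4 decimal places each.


mean = 1/lam, var = 1/lam^2
mean = 1 / 1.81 = 100/181 ≈ 0.552486
lam^2 = 1.81^2 = 3.2761
var = 1 / 3.2761 ≈ 0.305241

0.5525, 0.3052


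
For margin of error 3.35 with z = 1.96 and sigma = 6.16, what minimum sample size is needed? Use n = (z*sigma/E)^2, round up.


z*sigma/E = 1.96 * 6.16 / 3.35 = 30184/8375 ≈ 3.604060
(z*sigma/E)^2 ≈ 12.989246
round up: n = 13

13


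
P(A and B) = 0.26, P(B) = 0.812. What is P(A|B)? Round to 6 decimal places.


P(A|B) = P(A and B) / P(B) = 0.26 / 0.812 = 65/203 ≈ 0.32019704

0.320197


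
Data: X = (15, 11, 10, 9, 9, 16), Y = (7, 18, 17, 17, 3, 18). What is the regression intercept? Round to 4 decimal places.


a = ybar - b*xbar, where b = sum((xi-xbar)(yi-ybar)) / sum((xi-xbar)^2)
n = 6, xbar = 70/6 = 35/3 ≈ 11.666667, ybar = 80/6 = 40/3 ≈ 13.333333
Sxy = sum((xi-xbar)(yi-ybar)) = 23/3 ≈ 7.666667
Sxx = sum((xi-xbar)^2) = 142/3 ≈ 47.333333
b = Sxy / Sxx = 23/142 ≈ 0.161972
a = 13.333333 - 0.161972 * 11.666667 = 1625/142 ≈ 11.443662

11.4437


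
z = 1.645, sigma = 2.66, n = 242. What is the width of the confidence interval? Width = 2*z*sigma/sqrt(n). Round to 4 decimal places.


width = 2*z*sigma/sqrt(n)
2*z*sigma = 2 * 1.645 * 2.66 = 8.7514
sqrt(242) ≈ 15.556349
width = 8.7514 / 15.556349 ≈ 0.562561

0.5626


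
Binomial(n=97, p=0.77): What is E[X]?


E[X] = n*p = 97 * 0.77 = 74.69

74.69


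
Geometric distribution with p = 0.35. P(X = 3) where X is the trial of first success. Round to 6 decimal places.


P = (1-p)^(k-1) * p
(1-p)^(k-1) = 0.65^2 = 0.4225
P = 0.4225 * 0.35 = 0.147875

0.147875


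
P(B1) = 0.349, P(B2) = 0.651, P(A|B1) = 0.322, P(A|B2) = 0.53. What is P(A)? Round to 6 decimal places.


P(A) = P(A|B1)*P(B1) + P(A|B2)*P(B2)
P(A|B1)*P(B1) = 0.322 * 0.349 = 0.112378
P(A|B2)*P(B2) = 0.53 * 0.651 = 0.34503
P(A) = 0.112378 + 0.34503 = 0.457408

0.457408


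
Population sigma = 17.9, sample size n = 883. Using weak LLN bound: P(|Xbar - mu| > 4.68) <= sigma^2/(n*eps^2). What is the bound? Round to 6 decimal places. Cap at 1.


bound = min(1, sigma^2/(n*eps^2))
sigma^2 = 17.9^2 = 320.41
n*eps^2 = 883 * 4.68^2 = 883 * 21.9024 = 19339.8192
sigma^2/(n*eps^2) = 320.41 / 19339.8192 ≈ 0.01656737

0.016567


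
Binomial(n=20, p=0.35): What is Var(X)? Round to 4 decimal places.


Var = n*p*(1-p) = 20 * 0.35 * 0.65 = 4.55

4.5500


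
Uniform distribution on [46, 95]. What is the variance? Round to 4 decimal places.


Var = (b-a)^2 / 12
(b-a)^2 = (95 - 46)^2 = 2401
Var = 2401/12 ≈ 200.083333

200.0833


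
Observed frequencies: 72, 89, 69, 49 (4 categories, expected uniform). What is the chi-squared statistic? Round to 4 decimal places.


chi2 = sum((O-E)^2/E), E = total/4
total = 279, E = 279/4 = 69.75
(72 - 69.75)^2 / 69.75 = 5.0625 / 69.75 = 9/124 ≈ 0.072581
(89 - 69.75)^2 / 69.75 = 370.5625 / 69.75 = 5929/1116 ≈ 5.312724
(69 - 69.75)^2 / 69.75 = 0.5625 / 69.75 = 1/124 ≈ 0.008065
(49 - 69.75)^2 / 69.75 = 430.5625 / 69.75 = 6889/1116 ≈ 6.172939
chi2 = 3227/279 ≈ 11.566308

11.5663


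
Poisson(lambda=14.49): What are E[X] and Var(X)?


E[X] = Var(X) = lambda = 14.49

14.49, 14.49


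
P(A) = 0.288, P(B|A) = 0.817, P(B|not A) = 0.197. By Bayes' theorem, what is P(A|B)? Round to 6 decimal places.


P(A|B) = P(B|A)*P(A) / P(B), P(B) = P(B|A)*P(A) + P(B|not A)*P(not A)
P(B|A)*P(A) = 0.817 * 0.288 = 0.235296
P(B|not A)*P(not A) = 0.197 * 0.712 = 0.140264
P(B) = 0.235296 + 0.140264 = 0.37556
P(A|B) = 0.235296 / 0.37556 ≈ 0.62652040

0.626520


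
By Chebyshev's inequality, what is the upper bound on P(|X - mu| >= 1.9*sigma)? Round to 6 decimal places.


P <= 1/k^2
k^2 = 1.9^2 = 3.61
1/k^2 = 1 / 3.61 = 100/361 ≈ 0.27700831

0.277008


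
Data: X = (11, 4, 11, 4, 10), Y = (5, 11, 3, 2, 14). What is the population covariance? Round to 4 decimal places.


Cov = (1/n)*sum((xi-xbar)(yi-ybar))
n = 5, xbar = 40/5 = 8, ybar = 35/5 = 7
sum((xi-xbar)(yi-ybar)) = 0
Cov = 0 / 5 = 0

0.0000


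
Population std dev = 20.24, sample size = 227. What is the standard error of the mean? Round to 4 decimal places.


SE = sigma / sqrt(n)
sqrt(227) ≈ 15.066519
SE = 20.24 / 15.066519 ≈ 1.343376

1.3434


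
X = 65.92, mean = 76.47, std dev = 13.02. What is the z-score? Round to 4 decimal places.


z = (X - mu) / sigma
X - mu = 65.92 - 76.47 = -10.55
z = -10.55 / 13.02 = -1055/1302 ≈ -0.810292

-0.8103


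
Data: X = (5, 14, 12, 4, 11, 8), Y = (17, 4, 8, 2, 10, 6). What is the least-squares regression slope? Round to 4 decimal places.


b = sum((xi-xbar)(yi-ybar)) / sum((xi-xbar)^2)
n = 6, xbar = 54/6 = 9, ybar = 47/6 ≈ 7.833333
Sxy = sum((xi-xbar)(yi-ybar)) = -20
Sxx = sum((xi-xbar)^2) = 80
b = Sxy / Sxx = -0.25

-0.2500


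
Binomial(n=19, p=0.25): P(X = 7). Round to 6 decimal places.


P = C(n,k) * p^k * (1-p)^(n-k)
C(19,7) = 50388
p^k = 0.25^7 ≈ 0.00006103516
(1-p)^(n-k) = 0.75^12 ≈ 0.03167635
P = 50388 * 0.00006103516 * 0.03167635 ≈ 0.097419

0.097419


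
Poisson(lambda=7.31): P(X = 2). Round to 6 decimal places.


P = e^(-lam) * lam^k / k!
e^(-7.31) ≈ 0.0006688171
lam^k = 7.31^2 = 53.4361
k! = 2! = 2
P = 0.0006688171 * 53.4361 / 2 ≈ 0.017869

0.017869


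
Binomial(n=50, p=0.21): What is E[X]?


E[X] = n*p = 50 * 0.21 = 10.5

10.5


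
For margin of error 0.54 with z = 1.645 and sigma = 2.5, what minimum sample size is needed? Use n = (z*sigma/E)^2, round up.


z*sigma/E = 1.645 * 2.5 / 0.54 = 1645/216 ≈ 7.615741
(z*sigma/E)^2 ≈ 57.999507
round up: n = 58

58


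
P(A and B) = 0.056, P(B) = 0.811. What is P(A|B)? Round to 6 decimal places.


P(A|B) = P(A and B) / P(B) = 0.056 / 0.811 = 56/811 ≈ 0.06905055

0.069051


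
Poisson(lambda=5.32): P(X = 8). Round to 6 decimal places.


P = e^(-lam) * lam^k / k!
e^(-5.32) ≈ 0.004892754
lam^k = 5.32^8 ≈ 641642.405576
k! = 8! = 40320
P = 0.004892754 * 641642.405576 / 40320 ≈ 0.077862

0.077862


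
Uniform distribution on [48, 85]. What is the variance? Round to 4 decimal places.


Var = (b-a)^2 / 12
(b-a)^2 = (85 - 48)^2 = 1369
Var = 1369/12 ≈ 114.083333

114.0833


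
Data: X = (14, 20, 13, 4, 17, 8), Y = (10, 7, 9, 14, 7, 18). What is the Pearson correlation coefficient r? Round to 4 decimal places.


r = sum((xi-xbar)(yi-ybar)) / sqrt(sum((xi-xbar)^2) * sum((yi-ybar)^2))
n = 6, xbar = 76/6 = 38/3 ≈ 12.666667, ybar = 65/6 ≈ 10.833333
Sxy = sum((xi-xbar)(yi-ybar)) = -322/3 ≈ -107.333333
Sxx = sum((xi-xbar)^2) = 514/3 ≈ 171.333333
Syy = sum((yi-ybar)^2) = 569/6 ≈ 94.833333
sqrt(Sxx*Syy) ≈ 127.468079
r = Sxy / sqrt(Sxx*Syy) = -107.333333 / 127.468079 ≈ -0.842041

-0.8420


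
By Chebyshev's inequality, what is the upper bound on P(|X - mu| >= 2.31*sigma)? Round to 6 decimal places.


P <= 1/k^2
k^2 = 2.31^2 = 5.3361
1/k^2 = 1 / 5.3361 ≈ 0.18740278

0.187403


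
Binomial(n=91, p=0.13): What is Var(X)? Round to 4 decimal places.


Var = n*p*(1-p) = 91 * 0.13 * 0.87 = 10.2921

10.2921


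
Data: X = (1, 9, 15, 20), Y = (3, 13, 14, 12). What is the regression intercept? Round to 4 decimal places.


a = ybar - b*xbar, where b = sum((xi-xbar)(yi-ybar)) / sum((xi-xbar)^2)
n = 4, xbar = 45/4 = 11.25, ybar = 42/4 = 10.5
Sxy = sum((xi-xbar)(yi-ybar)) = 97.5
Sxx = sum((xi-xbar)^2) = 200.75
b = Sxy / Sxx = 390/803 ≈ 0.485679
a = 10.5 - 0.485679 * 11.25 = 4044/803 ≈ 5.036115

5.0361


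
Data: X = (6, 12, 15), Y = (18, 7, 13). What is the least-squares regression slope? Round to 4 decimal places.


b = sum((xi-xbar)(yi-ybar)) / sum((xi-xbar)^2)
n = 3, xbar = 33/3 = 11, ybar = 38/3 ≈ 12.666667
Sxy = sum((xi-xbar)(yi-ybar)) = -31
Sxx = sum((xi-xbar)^2) = 42
b = Sxy / Sxx = -31/42 ≈ -0.738095

-0.7381


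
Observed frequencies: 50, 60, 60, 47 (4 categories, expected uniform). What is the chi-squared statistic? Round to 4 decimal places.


chi2 = sum((O-E)^2/E), E = total/4
total = 217, E = 217/4 = 54.25
(50 - 54.25)^2 / 54.25 = 18.0625 / 54.25 = 289/868 ≈ 0.332949
(60 - 54.25)^2 / 54.25 = 33.0625 / 54.25 = 529/868 ≈ 0.609447
(60 - 54.25)^2 / 54.25 = 33.0625 / 54.25 = 529/868 ≈ 0.609447
(47 - 54.25)^2 / 54.25 = 52.5625 / 54.25 = 841/868 ≈ 0.968894
chi2 = 547/217 ≈ 2.520737

2.5207


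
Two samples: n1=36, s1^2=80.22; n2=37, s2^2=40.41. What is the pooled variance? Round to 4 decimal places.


sp^2 = ((n1-1)*s1^2 + (n2-1)*s2^2)/(n1+n2-2)
(n1-1)*s1^2 = 35 * 80.22 = 2807.7
(n2-1)*s2^2 = 36 * 40.41 = 1454.76
numerator = 2807.7 + 1454.76 = 4262.46
n1+n2-2 = 71
sp^2 = 4262.46 / 71 = 213123/3550 ≈ 60.034648

60.0346


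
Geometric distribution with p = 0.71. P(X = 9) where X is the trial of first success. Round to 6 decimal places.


P = (1-p)^(k-1) * p
(1-p)^(k-1) = 0.29^8 ≈ 0.00005002464
P = 0.00005002464 * 0.71 ≈ 0.00003551750

0.000036


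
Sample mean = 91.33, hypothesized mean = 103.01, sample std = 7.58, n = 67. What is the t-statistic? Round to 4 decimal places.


t = (xbar - mu0) / (s/sqrt(n))
xbar - mu0 = 91.33 - 103.01 = -11.68
sqrt(67) ≈ 8.18535277
s/sqrt(n) = 7.58 / 8.18535277 ≈ 0.92604439
t = -11.68 / 0.92604439 ≈ -12.612786

-12.6128


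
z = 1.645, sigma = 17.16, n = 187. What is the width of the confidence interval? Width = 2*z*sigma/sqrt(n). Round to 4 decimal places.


width = 2*z*sigma/sqrt(n)
2*z*sigma = 2 * 1.645 * 17.16 = 56.4564
sqrt(187) ≈ 13.674794
width = 56.4564 / 13.674794 ≈ 4.128501

4.1285


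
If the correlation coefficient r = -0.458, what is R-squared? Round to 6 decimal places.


R^2 = r^2 = (-0.458)^2 = 0.209764

0.209764


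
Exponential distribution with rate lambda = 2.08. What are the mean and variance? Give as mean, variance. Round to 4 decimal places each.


mean = 1/lam, var = 1/lam^2
mean = 1 / 2.08 = 25/52 ≈ 0.480769
lam^2 = 2.08^2 = 4.3264
var = 1 / 4.3264 = 625/2704 ≈ 0.231139

0.4808, 0.2311


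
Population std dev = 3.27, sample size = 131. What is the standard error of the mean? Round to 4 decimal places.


SE = sigma / sqrt(n)
sqrt(131) ≈ 11.445523
SE = 3.27 / 11.445523 ≈ 0.285701

0.2857


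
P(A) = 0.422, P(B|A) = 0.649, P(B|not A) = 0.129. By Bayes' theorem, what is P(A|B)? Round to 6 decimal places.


P(A|B) = P(B|A)*P(A) / P(B), P(B) = P(B|A)*P(A) + P(B|not A)*P(not A)
P(B|A)*P(A) = 0.649 * 0.422 = 0.273878
P(B|not A)*P(not A) = 0.129 * 0.578 = 0.074562
P(B) = 0.273878 + 0.074562 = 0.34844
P(A|B) = 0.273878 / 0.34844 ≈ 0.78601194

0.786012


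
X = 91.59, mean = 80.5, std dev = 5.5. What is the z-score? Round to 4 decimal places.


z = (X - mu) / sigma
X - mu = 91.59 - 80.5 = 11.09
z = 11.09 / 5.5 = 1109/550 ≈ 2.016364

2.0164


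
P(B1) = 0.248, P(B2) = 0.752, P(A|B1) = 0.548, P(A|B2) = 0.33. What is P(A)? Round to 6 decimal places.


P(A) = P(A|B1)*P(B1) + P(A|B2)*P(B2)
P(A|B1)*P(B1) = 0.548 * 0.248 = 0.135904
P(A|B2)*P(B2) = 0.33 * 0.752 = 0.24816
P(A) = 0.135904 + 0.24816 = 0.384064

0.384064


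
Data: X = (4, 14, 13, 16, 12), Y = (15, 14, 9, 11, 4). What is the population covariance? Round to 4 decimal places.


Cov = (1/n)*sum((xi-xbar)(yi-ybar))
n = 5, xbar = 59/5 = 11.8, ybar = 53/5 = 10.6
sum((xi-xbar)(yi-ybar)) = -28.4
Cov = -28.4 / 5 = -5.68

-5.6800


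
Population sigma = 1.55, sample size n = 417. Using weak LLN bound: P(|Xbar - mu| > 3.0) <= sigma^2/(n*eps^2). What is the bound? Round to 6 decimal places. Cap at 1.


bound = min(1, sigma^2/(n*eps^2))
sigma^2 = 1.55^2 = 2.4025
n*eps^2 = 417 * 3.0^2 = 417 * 9 = 3753
sigma^2/(n*eps^2) = 2.4025 / 3753 ≈ 0.00064015

0.000640


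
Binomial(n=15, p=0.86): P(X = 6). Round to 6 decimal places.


P = C(n,k) * p^k * (1-p)^(n-k)
C(15,6) = 5005
p^k = 0.86^6 ≈ 0.4045672
(1-p)^(n-k) = 0.14^9 ≈ 0.00000002066105
P = 5005 * 0.4045672 * 0.00000002066105 ≈ 0.000042

0.000042


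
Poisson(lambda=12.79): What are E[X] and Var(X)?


E[X] = Var(X) = lambda = 12.79

12.79, 12.79


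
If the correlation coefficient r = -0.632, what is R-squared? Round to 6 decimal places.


R^2 = r^2 = (-0.632)^2 = 0.399424

0.399424


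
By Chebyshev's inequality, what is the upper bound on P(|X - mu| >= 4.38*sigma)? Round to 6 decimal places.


P <= 1/k^2
k^2 = 4.38^2 = 19.1844
1/k^2 = 1 / 19.1844 ≈ 0.05212569

0.052126


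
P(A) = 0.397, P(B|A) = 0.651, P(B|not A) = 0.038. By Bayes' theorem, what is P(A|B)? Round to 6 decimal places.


P(A|B) = P(B|A)*P(A) / P(B), P(B) = P(B|A)*P(A) + P(B|not A)*P(not A)
P(B|A)*P(A) = 0.651 * 0.397 = 0.258447
P(B|not A)*P(not A) = 0.038 * 0.603 = 0.022914
P(B) = 0.258447 + 0.022914 = 0.281361
P(A|B) = 0.258447 / 0.281361 ≈ 0.91856014

0.918560


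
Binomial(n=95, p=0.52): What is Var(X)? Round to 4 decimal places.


Var = n*p*(1-p) = 95 * 0.52 * 0.48 = 23.712

23.7120


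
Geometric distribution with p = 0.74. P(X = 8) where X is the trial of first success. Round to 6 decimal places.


P = (1-p)^(k-1) * p
(1-p)^(k-1) = 0.26^7 ≈ 0.00008031810
P = 0.00008031810 * 0.74 ≈ 0.00005943540

0.000059


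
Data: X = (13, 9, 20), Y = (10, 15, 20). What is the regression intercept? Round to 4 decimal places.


a = ybar - b*xbar, where b = sum((xi-xbar)(yi-ybar)) / sum((xi-xbar)^2)
n = 3, xbar = 42/3 = 14, ybar = 45/3 = 15
Sxy = sum((xi-xbar)(yi-ybar)) = 35
Sxx = sum((xi-xbar)^2) = 62
b = Sxy / Sxx = 35/62 ≈ 0.564516
a = 15 - 0.564516 * 14 = 220/31 ≈ 7.096774

7.0968


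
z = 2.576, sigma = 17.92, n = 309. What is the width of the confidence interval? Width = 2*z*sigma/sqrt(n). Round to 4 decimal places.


width = 2*z*sigma/sqrt(n)
2*z*sigma = 2 * 2.576 * 17.92 = 92.32384
sqrt(309) ≈ 17.578396
width = 92.32384 / 17.578396 ≈ 5.252120

5.2521


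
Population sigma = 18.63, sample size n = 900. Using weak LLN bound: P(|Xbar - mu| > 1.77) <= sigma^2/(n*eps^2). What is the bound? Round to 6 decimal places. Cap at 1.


bound = min(1, sigma^2/(n*eps^2))
sigma^2 = 18.63^2 = 347.0769
n*eps^2 = 900 * 1.77^2 = 900 * 3.1329 = 2819.61
sigma^2/(n*eps^2) = 347.0769 / 2819.61 ≈ 0.12309394

0.123094


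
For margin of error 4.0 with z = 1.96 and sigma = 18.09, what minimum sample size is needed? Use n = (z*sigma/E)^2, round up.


z*sigma/E = 1.96 * 18.09 / 4.0 = 8.8641
(z*sigma/E)^2 ≈ 78.572269
round up: n = 79

79


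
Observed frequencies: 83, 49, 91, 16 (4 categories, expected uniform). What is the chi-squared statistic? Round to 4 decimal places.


chi2 = sum((O-E)^2/E), E = total/4
total = 239, E = 239/4 = 59.75
(83 - 59.75)^2 / 59.75 = 540.5625 / 59.75 = 8649/956 ≈ 9.047071
(49 - 59.75)^2 / 59.75 = 115.5625 / 59.75 = 1849/956 ≈ 1.934100
(91 - 59.75)^2 / 59.75 = 976.5625 / 59.75 = 15625/956 ≈ 16.344142
(16 - 59.75)^2 / 59.75 = 1914.0625 / 59.75 = 30625/956 ≈ 32.034519
chi2 = 14187/239 ≈ 59.359833

59.3598


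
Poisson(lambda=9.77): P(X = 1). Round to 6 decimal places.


P = e^(-lam) * lam^k / k!
e^(-9.77) ≈ 0.00005714035
lam^k = 9.77^1 = 9.77
k! = 1! = 1
P = 0.00005714035 * 9.77 / 1 ≈ 0.000558

0.000558


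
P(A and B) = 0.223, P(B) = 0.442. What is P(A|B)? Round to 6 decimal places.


P(A|B) = P(A and B) / P(B) = 0.223 / 0.442 = 223/442 ≈ 0.50452489

0.504525


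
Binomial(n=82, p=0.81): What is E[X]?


E[X] = n*p = 82 * 0.81 = 66.42

66.42


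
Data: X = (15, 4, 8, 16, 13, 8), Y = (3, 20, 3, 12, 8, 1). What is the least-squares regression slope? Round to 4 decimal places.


b = sum((xi-xbar)(yi-ybar)) / sum((xi-xbar)^2)
n = 6, xbar = 64/6 = 32/3 ≈ 10.666667, ybar = 47/6 ≈ 7.833333
Sxy = sum((xi-xbar)(yi-ybar)) = -145/3 ≈ -48.333333
Sxx = sum((xi-xbar)^2) = 334/3 ≈ 111.333333
b = Sxy / Sxx = -145/334 ≈ -0.434132

-0.4341


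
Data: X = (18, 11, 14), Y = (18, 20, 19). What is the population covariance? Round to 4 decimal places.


Cov = (1/n)*sum((xi-xbar)(yi-ybar))
n = 3, xbar = 43/3 ≈ 14.333333, ybar = 57/3 = 19
sum((xi-xbar)(yi-ybar)) = -7
Cov = -7 / 3 = -7/3 ≈ -2.333333

-2.3333


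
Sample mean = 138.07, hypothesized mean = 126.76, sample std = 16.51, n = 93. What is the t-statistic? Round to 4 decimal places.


t = (xbar - mu0) / (s/sqrt(n))
xbar - mu0 = 138.07 - 126.76 = 11.31
sqrt(93) ≈ 9.64365076
s/sqrt(n) = 16.51 / 9.64365076 ≈ 1.71200725
t = 11.31 / 1.71200725 ≈ 6.606280

6.6063


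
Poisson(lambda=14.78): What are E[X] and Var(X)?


E[X] = Var(X) = lambda = 14.78

14.78, 14.78


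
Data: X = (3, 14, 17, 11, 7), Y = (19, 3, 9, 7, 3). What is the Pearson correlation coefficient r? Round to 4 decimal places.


r = sum((xi-xbar)(yi-ybar)) / sqrt(sum((xi-xbar)^2) * sum((yi-ybar)^2))
n = 5, xbar = 52/5 = 10.4, ybar = 41/5 = 8.2
Sxy = sum((xi-xbar)(yi-ybar)) = -76.4
Sxx = sum((xi-xbar)^2) = 123.2
Syy = sum((yi-ybar)^2) = 172.8
sqrt(Sxx*Syy) ≈ 145.907368
r = Sxy / sqrt(Sxx*Syy) = -76.4 / 145.907368 ≈ -0.523620

-0.5236


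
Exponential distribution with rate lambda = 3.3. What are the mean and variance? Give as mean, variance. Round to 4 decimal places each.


mean = 1/lam, var = 1/lam^2
mean = 1 / 3.3 = 10/33 ≈ 0.303030
lam^2 = 3.3^2 = 10.89
var = 1 / 10.89 = 100/1089 ≈ 0.091827

0.3030, 0.0918


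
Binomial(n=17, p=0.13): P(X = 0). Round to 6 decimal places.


P = C(n,k) * p^k * (1-p)^(n-k)
C(17,0) = 1
p^k = 0.13^0 = 1
(1-p)^(n-k) = 0.87^17 ≈ 0.09371892
P = 1 * 1 * 0.09371892 ≈ 0.093719

0.093719


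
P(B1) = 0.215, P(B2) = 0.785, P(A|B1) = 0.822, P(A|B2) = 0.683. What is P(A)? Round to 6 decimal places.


P(A) = P(A|B1)*P(B1) + P(A|B2)*P(B2)
P(A|B1)*P(B1) = 0.822 * 0.215 = 0.17673
P(A|B2)*P(B2) = 0.683 * 0.785 = 0.536155
P(A) = 0.17673 + 0.536155 = 0.712885

0.712885


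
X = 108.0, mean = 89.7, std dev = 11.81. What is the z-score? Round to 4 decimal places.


z = (X - mu) / sigma
X - mu = 108.0 - 89.7 = 18.3
z = 18.3 / 11.81 = 1830/1181 ≈ 1.549534

1.5495


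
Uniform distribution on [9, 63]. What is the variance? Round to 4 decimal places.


Var = (b-a)^2 / 12
(b-a)^2 = (63 - 9)^2 = 2916
Var = 2916/12 = 243

243.0000


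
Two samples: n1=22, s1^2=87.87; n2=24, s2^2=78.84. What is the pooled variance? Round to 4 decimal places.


sp^2 = ((n1-1)*s1^2 + (n2-1)*s2^2)/(n1+n2-2)
(n1-1)*s1^2 = 21 * 87.87 = 1845.27
(n2-1)*s2^2 = 23 * 78.84 = 1813.32
numerator = 1845.27 + 1813.32 = 3658.59
n1+n2-2 = 44
sp^2 = 3658.59 / 44 = 365859/4400 ≈ 83.149773

83.1498


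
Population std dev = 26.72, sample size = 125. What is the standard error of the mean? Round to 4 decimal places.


SE = sigma / sqrt(n)
sqrt(125) ≈ 11.180340
SE = 26.72 / 11.180340 ≈ 2.389909

2.3899


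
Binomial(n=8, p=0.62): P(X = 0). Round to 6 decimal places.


P = C(n,k) * p^k * (1-p)^(n-k)
C(8,0) = 1
p^k = 0.62^0 = 1
(1-p)^(n-k) = 0.38^8 ≈ 0.0004347792
P = 1 * 1 * 0.0004347792 ≈ 0.000435

0.000435


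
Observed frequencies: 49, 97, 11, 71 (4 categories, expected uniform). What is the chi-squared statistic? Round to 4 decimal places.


chi2 = sum((O-E)^2/E), E = total/4
total = 228, E = 228/4 = 57
(49 - 57)^2 / 57 = 64 / 57 = 64/57 ≈ 1.122807
(97 - 57)^2 / 57 = 1600 / 57 = 1600/57 ≈ 28.070175
(11 - 57)^2 / 57 = 2116 / 57 = 2116/57 ≈ 37.122807
(71 - 57)^2 / 57 = 196 / 57 = 196/57 ≈ 3.438596
chi2 = 3976/57 ≈ 69.754386

69.7544


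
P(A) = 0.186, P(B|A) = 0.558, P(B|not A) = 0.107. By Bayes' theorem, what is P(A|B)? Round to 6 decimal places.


P(A|B) = P(B|A)*P(A) / P(B), P(B) = P(B|A)*P(A) + P(B|not A)*P(not A)
P(B|A)*P(A) = 0.558 * 0.186 = 0.103788
P(B|not A)*P(not A) = 0.107 * 0.814 = 0.087098
P(B) = 0.103788 + 0.087098 = 0.190886
P(A|B) = 0.103788 / 0.190886 ≈ 0.54371719

0.543717


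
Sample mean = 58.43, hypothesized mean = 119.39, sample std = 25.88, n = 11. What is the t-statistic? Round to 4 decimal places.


t = (xbar - mu0) / (s/sqrt(n))
xbar - mu0 = 58.43 - 119.39 = -60.96
sqrt(11) ≈ 3.31662479
s/sqrt(n) = 25.88 / 3.31662479 ≈ 7.80311360
t = -60.96 / 7.80311360 ≈ -7.812266

-7.8123


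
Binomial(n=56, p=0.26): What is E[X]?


E[X] = n*p = 56 * 0.26 = 14.56

14.56


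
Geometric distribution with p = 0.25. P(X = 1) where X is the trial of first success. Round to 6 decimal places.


P = (1-p)^(k-1) * p
(1-p)^(k-1) = 0.75^0 = 1
P = 1 * 0.25 = 0.25

0.250000


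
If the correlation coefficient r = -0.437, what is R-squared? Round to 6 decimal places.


R^2 = r^2 = (-0.437)^2 = 0.190969

0.190969


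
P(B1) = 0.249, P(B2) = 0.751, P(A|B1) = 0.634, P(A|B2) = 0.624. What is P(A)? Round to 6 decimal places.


P(A) = P(A|B1)*P(B1) + P(A|B2)*P(B2)
P(A|B1)*P(B1) = 0.634 * 0.249 = 0.157866
P(A|B2)*P(B2) = 0.624 * 0.751 = 0.468624
P(A) = 0.157866 + 0.468624 = 0.62649

0.626490


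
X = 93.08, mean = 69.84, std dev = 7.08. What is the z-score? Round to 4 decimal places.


z = (X - mu) / sigma
X - mu = 93.08 - 69.84 = 23.24
z = 23.24 / 7.08 = 581/177 ≈ 3.282486

3.2825


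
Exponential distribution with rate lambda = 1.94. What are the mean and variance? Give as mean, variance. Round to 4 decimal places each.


mean = 1/lam, var = 1/lam^2
mean = 1 / 1.94 = 50/97 ≈ 0.515464
lam^2 = 1.94^2 = 3.7636
var = 1 / 3.7636 = 2500/9409 ≈ 0.265703

0.5155, 0.2657


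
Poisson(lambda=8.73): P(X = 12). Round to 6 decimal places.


P = e^(-lam) * lam^k / k!
e^(-8.73) ≈ 0.0001616625
lam^k = 8.73^12 ≈ 195961576406.824228
k! = 12! = 479001600
P = 0.0001616625 * 195961576406.824228 / 479001600 ≈ 0.066137

0.066137


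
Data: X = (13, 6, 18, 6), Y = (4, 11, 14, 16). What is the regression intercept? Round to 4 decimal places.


a = ybar - b*xbar, where b = sum((xi-xbar)(yi-ybar)) / sum((xi-xbar)^2)
n = 4, xbar = 43/4 = 10.75, ybar = 45/4 = 11.25
Sxy = sum((xi-xbar)(yi-ybar)) = -17.75
Sxx = sum((xi-xbar)^2) = 102.75
b = Sxy / Sxx = -71/411 ≈ -0.172749
a = 11.25 - (-0.172749) * 10.75 = 5387/411 ≈ 13.107056

13.1071


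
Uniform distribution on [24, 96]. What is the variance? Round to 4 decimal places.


Var = (b-a)^2 / 12
(b-a)^2 = (96 - 24)^2 = 5184
Var = 5184/12 = 432

432.0000


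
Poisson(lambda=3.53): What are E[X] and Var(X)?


E[X] = Var(X) = lambda = 3.53

3.53, 3.53


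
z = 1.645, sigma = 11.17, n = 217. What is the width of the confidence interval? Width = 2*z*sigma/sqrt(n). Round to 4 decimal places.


width = 2*z*sigma/sqrt(n)
2*z*sigma = 2 * 1.645 * 11.17 = 36.7493
sqrt(217) ≈ 14.730920
width = 36.7493 / 14.730920 ≈ 2.494705

2.4947


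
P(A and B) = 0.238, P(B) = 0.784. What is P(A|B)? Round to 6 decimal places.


P(A|B) = P(A and B) / P(B) = 0.238 / 0.784 = 17/56 ≈ 0.30357143

0.303571


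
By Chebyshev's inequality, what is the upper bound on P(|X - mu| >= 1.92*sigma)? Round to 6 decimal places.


P <= 1/k^2
k^2 = 1.92^2 = 3.6864
1/k^2 = 1 / 3.6864 = 625/2304 ≈ 0.27126736

0.271267


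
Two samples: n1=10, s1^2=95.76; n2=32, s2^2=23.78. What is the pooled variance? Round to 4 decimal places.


sp^2 = ((n1-1)*s1^2 + (n2-1)*s2^2)/(n1+n2-2)
(n1-1)*s1^2 = 9 * 95.76 = 861.84
(n2-1)*s2^2 = 31 * 23.78 = 737.18
numerator = 861.84 + 737.18 = 1599.02
n1+n2-2 = 40
sp^2 = 1599.02 / 40 = 39.9755

39.9755


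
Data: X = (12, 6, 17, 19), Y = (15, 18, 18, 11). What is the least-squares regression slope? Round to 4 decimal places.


b = sum((xi-xbar)(yi-ybar)) / sum((xi-xbar)^2)
n = 4, xbar = 54/4 = 13.5, ybar = 62/4 = 15.5
Sxy = sum((xi-xbar)(yi-ybar)) = -34
Sxx = sum((xi-xbar)^2) = 101
b = Sxy / Sxx = -34/101 ≈ -0.336634

-0.3366


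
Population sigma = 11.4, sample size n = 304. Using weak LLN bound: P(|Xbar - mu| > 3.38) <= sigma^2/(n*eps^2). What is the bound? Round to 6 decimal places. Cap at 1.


bound = min(1, sigma^2/(n*eps^2))
sigma^2 = 11.4^2 = 129.96
n*eps^2 = 304 * 3.38^2 = 304 * 11.4244 = 3473.0176
sigma^2/(n*eps^2) = 129.96 / 3473.0176 ≈ 0.03741991

0.037420


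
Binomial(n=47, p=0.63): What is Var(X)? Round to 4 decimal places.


Var = n*p*(1-p) = 47 * 0.63 * 0.37 = 10.9557

10.9557


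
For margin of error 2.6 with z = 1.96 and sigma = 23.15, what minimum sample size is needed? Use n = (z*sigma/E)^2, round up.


z*sigma/E = 1.96 * 23.15 / 2.6 = 22687/1300 ≈ 17.451538
(z*sigma/E)^2 ≈ 304.556195
round up: n = 305

305


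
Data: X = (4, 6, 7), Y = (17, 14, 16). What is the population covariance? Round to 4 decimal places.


Cov = (1/n)*sum((xi-xbar)(yi-ybar))
n = 3, xbar = 17/3 ≈ 5.666667, ybar = 47/3 ≈ 15.666667
sum((xi-xbar)(yi-ybar)) = -7/3 ≈ -2.333333
Cov = -2.333333 / 3 = -7/9 ≈ -0.777778

-0.7778


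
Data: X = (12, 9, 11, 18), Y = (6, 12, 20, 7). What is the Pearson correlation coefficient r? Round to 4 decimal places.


r = sum((xi-xbar)(yi-ybar)) / sqrt(sum((xi-xbar)^2) * sum((yi-ybar)^2))
n = 4, xbar = 50/4 = 12.5, ybar = 45/4 = 11.25
Sxy = sum((xi-xbar)(yi-ybar)) = -36.5
Sxx = sum((xi-xbar)^2) = 45
Syy = sum((yi-ybar)^2) = 122.75
sqrt(Sxx*Syy) ≈ 74.321935
r = Sxy / sqrt(Sxx*Syy) = -36.5 / 74.321935 ≈ -0.491107

-0.4911


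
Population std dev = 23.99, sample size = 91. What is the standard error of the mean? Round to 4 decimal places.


SE = sigma / sqrt(n)
sqrt(91) ≈ 9.539392
SE = 23.99 / 9.539392 ≈ 2.514835

2.5148


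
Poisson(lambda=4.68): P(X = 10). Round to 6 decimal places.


P = e^(-lam) * lam^k / k!
e^(-4.68) ≈ 0.009279014
lam^k = 4.68^10 ≈ 5040324.885081
k! = 10! = 3628800
P = 0.009279014 * 5040324.885081 / 3628800 ≈ 0.012888

0.012888


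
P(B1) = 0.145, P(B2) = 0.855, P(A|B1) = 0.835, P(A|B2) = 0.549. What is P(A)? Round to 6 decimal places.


P(A) = P(A|B1)*P(B1) + P(A|B2)*P(B2)
P(A|B1)*P(B1) = 0.835 * 0.145 = 0.121075
P(A|B2)*P(B2) = 0.549 * 0.855 = 0.469395
P(A) = 0.121075 + 0.469395 = 0.59047

0.590470


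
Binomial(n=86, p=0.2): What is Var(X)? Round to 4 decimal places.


Var = n*p*(1-p) = 86 * 0.2 * 0.8 = 13.76

13.7600


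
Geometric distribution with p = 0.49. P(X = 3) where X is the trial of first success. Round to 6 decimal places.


P = (1-p)^(k-1) * p
(1-p)^(k-1) = 0.51^2 = 0.2601
P = 0.2601 * 0.49 = 0.127449

0.127449


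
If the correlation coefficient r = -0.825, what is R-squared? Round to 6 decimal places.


R^2 = r^2 = (-0.825)^2 = 0.680625

0.680625


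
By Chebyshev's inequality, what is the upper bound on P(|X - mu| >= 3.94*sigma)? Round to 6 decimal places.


P <= 1/k^2
k^2 = 3.94^2 = 15.5236
1/k^2 = 1 / 15.5236 ≈ 0.06441805

0.064418


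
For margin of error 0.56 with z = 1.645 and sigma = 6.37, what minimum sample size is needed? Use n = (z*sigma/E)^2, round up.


z*sigma/E = 1.645 * 6.37 / 0.56 = 18.711875
(z*sigma/E)^2 ≈ 350.134266
round up: n = 351

351


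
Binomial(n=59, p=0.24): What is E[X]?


E[X] = n*p = 59 * 0.24 = 14.16

14.16


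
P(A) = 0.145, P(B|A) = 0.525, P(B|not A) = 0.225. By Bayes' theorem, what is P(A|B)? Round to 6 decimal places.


P(A|B) = P(B|A)*P(A) / P(B), P(B) = P(B|A)*P(A) + P(B|not A)*P(not A)
P(B|A)*P(A) = 0.525 * 0.145 = 0.076125
P(B|not A)*P(not A) = 0.225 * 0.855 = 0.192375
P(B) = 0.076125 + 0.192375 = 0.2685
P(A|B) = 0.076125 / 0.2685 = 203/716 ≈ 0.28351955

0.283520


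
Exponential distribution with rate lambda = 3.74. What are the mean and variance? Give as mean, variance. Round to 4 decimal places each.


mean = 1/lam, var = 1/lam^2
mean = 1 / 3.74 = 50/187 ≈ 0.267380
lam^2 = 3.74^2 = 13.9876
var = 1 / 13.9876 ≈ 0.071492

0.2674, 0.0715


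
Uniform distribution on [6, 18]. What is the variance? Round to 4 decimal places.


Var = (b-a)^2 / 12
(b-a)^2 = (18 - 6)^2 = 144
Var = 144/12 = 12

12.0000


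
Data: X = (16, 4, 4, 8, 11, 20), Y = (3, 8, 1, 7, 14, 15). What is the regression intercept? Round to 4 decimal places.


a = ybar - b*xbar, where b = sum((xi-xbar)(yi-ybar)) / sum((xi-xbar)^2)
n = 6, xbar = 63/6 = 10.5, ybar = 48/6 = 8
Sxy = sum((xi-xbar)(yi-ybar)) = 90
Sxx = sum((xi-xbar)^2) = 211.5
b = Sxy / Sxx = 20/47 ≈ 0.425532
a = 8 - 0.425532 * 10.5 = 166/47 ≈ 3.531915

3.5319


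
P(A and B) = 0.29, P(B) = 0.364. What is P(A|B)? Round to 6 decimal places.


P(A|B) = P(A and B) / P(B) = 0.29 / 0.364 = 145/182 ≈ 0.79670330

0.796703


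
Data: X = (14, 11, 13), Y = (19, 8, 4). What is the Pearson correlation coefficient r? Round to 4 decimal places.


r = sum((xi-xbar)(yi-ybar)) / sqrt(sum((xi-xbar)^2) * sum((yi-ybar)^2))
n = 3, xbar = 38/3 ≈ 12.666667, ybar = 31/3 ≈ 10.333333
Sxy = sum((xi-xbar)(yi-ybar)) = 40/3 ≈ 13.333333
Sxx = sum((xi-xbar)^2) = 14/3 ≈ 4.666667
Syy = sum((yi-ybar)^2) = 362/3 ≈ 120.666667
sqrt(Sxx*Syy) ≈ 23.729962
r = Sxy / sqrt(Sxx*Syy) = 13.333333 / 23.729962 ≈ 0.561878

0.5619


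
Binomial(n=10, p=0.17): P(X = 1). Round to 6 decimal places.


P = C(n,k) * p^k * (1-p)^(n-k)
C(10,1) = 10
p^k = 0.17^1 = 0.17
(1-p)^(n-k) = 0.83^9 ≈ 0.1869403
P = 10 * 0.17 * 0.1869403 ≈ 0.317798

0.317798


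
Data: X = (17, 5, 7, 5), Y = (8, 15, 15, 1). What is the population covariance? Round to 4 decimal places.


Cov = (1/n)*sum((xi-xbar)(yi-ybar))
n = 4, xbar = 34/4 = 8.5, ybar = 39/4 = 9.75
sum((xi-xbar)(yi-ybar)) = -10.5
Cov = -10.5 / 4 = -2.625

-2.6250


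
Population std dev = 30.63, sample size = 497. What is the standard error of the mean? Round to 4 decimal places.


SE = sigma / sqrt(n)
sqrt(497) ≈ 22.293497
SE = 30.63 / 22.293497 ≈ 1.373943

1.3739


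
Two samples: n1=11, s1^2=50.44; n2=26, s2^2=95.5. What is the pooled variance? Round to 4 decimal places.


sp^2 = ((n1-1)*s1^2 + (n2-1)*s2^2)/(n1+n2-2)
(n1-1)*s1^2 = 10 * 50.44 = 504.4
(n2-1)*s2^2 = 25 * 95.5 = 2387.5
numerator = 504.4 + 2387.5 = 2891.9
n1+n2-2 = 35
sp^2 = 2891.9 / 35 = 28919/350 ≈ 82.625714

82.6257


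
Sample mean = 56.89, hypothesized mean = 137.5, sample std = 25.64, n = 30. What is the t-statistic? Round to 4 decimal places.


t = (xbar - mu0) / (s/sqrt(n))
xbar - mu0 = 56.89 - 137.5 = -80.61
sqrt(30) ≈ 5.47722558
s/sqrt(n) = 25.64 / 5.47722558 ≈ 4.68120212
t = -80.61 / 4.68120212 ≈ -17.219936

-17.2199


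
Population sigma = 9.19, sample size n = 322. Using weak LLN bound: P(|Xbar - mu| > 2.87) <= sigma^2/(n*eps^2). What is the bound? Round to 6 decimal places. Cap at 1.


bound = min(1, sigma^2/(n*eps^2))
sigma^2 = 9.19^2 = 84.4561
n*eps^2 = 322 * 2.87^2 = 322 * 8.2369 = 2652.2818
sigma^2/(n*eps^2) = 84.4561 / 2652.2818 ≈ 0.03184281

0.031843


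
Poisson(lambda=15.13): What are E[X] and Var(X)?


E[X] = Var(X) = lambda = 15.13

15.13, 15.13


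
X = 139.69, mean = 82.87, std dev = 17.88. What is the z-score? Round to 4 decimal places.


z = (X - mu) / sigma
X - mu = 139.69 - 82.87 = 56.82
z = 56.82 / 17.88 = 947/298 ≈ 3.177852

3.1779


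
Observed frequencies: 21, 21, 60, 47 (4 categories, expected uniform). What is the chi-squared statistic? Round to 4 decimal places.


chi2 = sum((O-E)^2/E), E = total/4
total = 149, E = 149/4 = 37.25
(21 - 37.25)^2 / 37.25 = 264.0625 / 37.25 = 4225/596 ≈ 7.088926
(21 - 37.25)^2 / 37.25 = 264.0625 / 37.25 = 4225/596 ≈ 7.088926
(60 - 37.25)^2 / 37.25 = 517.5625 / 37.25 = 8281/596 ≈ 13.894295
(47 - 37.25)^2 / 37.25 = 95.0625 / 37.25 = 1521/596 ≈ 2.552013
chi2 = 4563/149 ≈ 30.624161

30.6242


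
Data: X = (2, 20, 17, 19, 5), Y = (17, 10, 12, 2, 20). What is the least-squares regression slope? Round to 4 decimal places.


b = sum((xi-xbar)(yi-ybar)) / sum((xi-xbar)^2)
n = 5, xbar = 63/5 = 12.6, ybar = 61/5 = 12.2
Sxy = sum((xi-xbar)(yi-ybar)) = -192.6
Sxx = sum((xi-xbar)^2) = 285.2
b = Sxy / Sxx = -963/1426 ≈ -0.675316

-0.6753


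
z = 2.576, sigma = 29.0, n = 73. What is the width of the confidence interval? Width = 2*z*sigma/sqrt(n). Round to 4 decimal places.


width = 2*z*sigma/sqrt(n)
2*z*sigma = 2 * 2.576 * 29.0 = 149.408
sqrt(73) ≈ 8.544004
width = 149.408 / 8.544004 ≈ 17.486884

17.4869


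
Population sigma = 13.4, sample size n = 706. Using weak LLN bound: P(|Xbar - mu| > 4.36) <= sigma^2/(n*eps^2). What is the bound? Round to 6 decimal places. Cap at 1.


bound = min(1, sigma^2/(n*eps^2))
sigma^2 = 13.4^2 = 179.56
n*eps^2 = 706 * 4.36^2 = 706 * 19.0096 = 13420.7776
sigma^2/(n*eps^2) = 179.56 / 13420.7776 ≈ 0.01337925

0.013379


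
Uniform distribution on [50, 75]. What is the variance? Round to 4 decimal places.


Var = (b-a)^2 / 12
(b-a)^2 = (75 - 50)^2 = 625
Var = 625/12 ≈ 52.083333

52.0833


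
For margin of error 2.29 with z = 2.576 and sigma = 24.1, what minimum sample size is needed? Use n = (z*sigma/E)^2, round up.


z*sigma/E = 2.576 * 24.1 / 2.29 = 155204/5725 ≈ 27.109869
(z*sigma/E)^2 ≈ 734.944997
round up: n = 735

735


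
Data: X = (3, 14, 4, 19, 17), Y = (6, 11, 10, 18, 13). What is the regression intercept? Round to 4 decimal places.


a = ybar - b*xbar, where b = sum((xi-xbar)(yi-ybar)) / sum((xi-xbar)^2)
n = 5, xbar = 57/5 = 11.4, ybar = 58/5 = 11.6
Sxy = sum((xi-xbar)(yi-ybar)) = 113.8
Sxx = sum((xi-xbar)^2) = 221.2
b = Sxy / Sxx = 569/1106 ≈ 0.514467
a = 11.6 - 0.514467 * 11.4 = 6343/1106 ≈ 5.735081

5.7351


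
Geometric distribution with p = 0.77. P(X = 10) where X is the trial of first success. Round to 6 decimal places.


P = (1-p)^(k-1) * p
(1-p)^(k-1) = 0.23^9 ≈ 0.000001801153
P = 0.000001801153 * 0.77 ≈ 0.000001386888

0.000001


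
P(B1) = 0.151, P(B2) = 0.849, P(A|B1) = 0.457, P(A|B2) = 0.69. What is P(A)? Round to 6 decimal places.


P(A) = P(A|B1)*P(B1) + P(A|B2)*P(B2)
P(A|B1)*P(B1) = 0.457 * 0.151 = 0.069007
P(A|B2)*P(B2) = 0.69 * 0.849 = 0.58581
P(A) = 0.069007 + 0.58581 = 0.654817

0.654817


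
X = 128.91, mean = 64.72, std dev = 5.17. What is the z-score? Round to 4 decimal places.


z = (X - mu) / sigma
X - mu = 128.91 - 64.72 = 64.19
z = 64.19 / 5.17 = 6419/517 ≈ 12.415861

12.4159
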